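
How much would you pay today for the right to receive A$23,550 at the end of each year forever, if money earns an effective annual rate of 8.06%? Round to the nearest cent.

A$292,183.62

PV = PMT / i = 23550 / 0.0806 = 292,183.6228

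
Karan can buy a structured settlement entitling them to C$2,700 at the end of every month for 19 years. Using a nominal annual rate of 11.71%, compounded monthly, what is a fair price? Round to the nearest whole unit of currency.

With 12 periods per year: i = 0.00975833, n = 228.
PV = PMT · [1 − (1+i)^(−n)] / i = 2700 · 91.280934 = 246,458.5221

C$246,459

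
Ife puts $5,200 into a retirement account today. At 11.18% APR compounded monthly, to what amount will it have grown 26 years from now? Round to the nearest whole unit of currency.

$93,878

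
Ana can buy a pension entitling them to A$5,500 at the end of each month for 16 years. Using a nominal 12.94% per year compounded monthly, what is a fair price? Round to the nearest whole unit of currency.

A$444,994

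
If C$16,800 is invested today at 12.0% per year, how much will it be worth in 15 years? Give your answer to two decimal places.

FV = 16,800 × (1 + 0.12)^15 = 91,955.9048

C$91,955.90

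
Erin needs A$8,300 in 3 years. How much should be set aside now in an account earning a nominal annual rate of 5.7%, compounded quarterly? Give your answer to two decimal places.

A$7,003.87

i = 0.057/4 = 0.01425 per quarter; n = 3·4 = 12.
PV = FV·(1+i)^(−n) = 8,300 × 0.843839 = 7,003.8671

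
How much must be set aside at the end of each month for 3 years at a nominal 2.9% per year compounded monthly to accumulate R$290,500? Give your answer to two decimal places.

R$7,733.25

With 12 periods per year: i = 0.00241667, n = 36.
FV-annuity factor = 37.565044; PMT = 290500 / 37.565044 = 7,733.2533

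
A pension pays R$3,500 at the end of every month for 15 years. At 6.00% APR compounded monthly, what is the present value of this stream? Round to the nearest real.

R$414,762

Periodic rate i = 0.06/12 = 0.005; n = 15 × 12 = 180 periods.
Annuity factor a(180|0.005) = 118.503515; PV = 3500 × 118.503515 = 414,762.3013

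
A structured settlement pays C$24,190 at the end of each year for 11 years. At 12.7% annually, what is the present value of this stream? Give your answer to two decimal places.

C$139,343.23

PV = PMT · [1 − (1+i)^(−n)] / i = 24190 · 5.760365 = 139,343.2323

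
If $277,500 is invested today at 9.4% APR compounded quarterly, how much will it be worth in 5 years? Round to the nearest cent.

With 4 periods per year: i = 0.0235, n = 20.
277,500 × (1+0.0235)^20 = 277,500 × 1.591318 = 441,590.7091

$441,590.71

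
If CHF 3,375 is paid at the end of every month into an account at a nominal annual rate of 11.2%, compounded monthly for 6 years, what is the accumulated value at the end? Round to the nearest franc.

CHF 344,270

i = 0.112/12 = 0.00933333 per month; n = 6·12 = 72.
FV = PMT · [(1+i)^n − 1] / i = 3375 · 102.006042 = 344,270.3920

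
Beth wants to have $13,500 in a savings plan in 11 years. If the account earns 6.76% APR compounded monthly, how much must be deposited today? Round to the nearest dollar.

$6,431

With 12 periods per year: i = 0.00563333, n = 132.
PV = 13,500 / (1 + 0.00563333)^132 = 13,500 / 2.099110 = 6,431.2976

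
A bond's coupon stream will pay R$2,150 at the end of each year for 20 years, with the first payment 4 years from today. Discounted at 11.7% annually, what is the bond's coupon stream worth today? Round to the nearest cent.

R$11,743.18

PV at t=3 (ordinary 20-year annuity): 2150 × a(20|0.117) = 2150 × 7.612140 = 16,366.1004
Discount back 3 years: 16,366.1004 × (1+0.117)^(−3) = 16,366.1004 × 0.717531 = 11,743.1793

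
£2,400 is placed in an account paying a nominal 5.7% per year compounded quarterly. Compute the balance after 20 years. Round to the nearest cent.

£7,444.11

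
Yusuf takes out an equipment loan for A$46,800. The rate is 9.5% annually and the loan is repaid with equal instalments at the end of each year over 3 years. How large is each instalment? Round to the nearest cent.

PMT = 46800 / ( [1 − (1+0.095)^(−3)] / 0.095 ) = 46800 / 2.508907 = 18,653.5424

A$18,653.54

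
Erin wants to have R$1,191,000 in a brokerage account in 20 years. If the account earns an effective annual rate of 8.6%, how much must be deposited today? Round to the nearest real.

R$228,726

Discount factor = (1+0.086)^(−20) = 0.192045; PV = 1,191,000 × 0.192045 = 228,725.8533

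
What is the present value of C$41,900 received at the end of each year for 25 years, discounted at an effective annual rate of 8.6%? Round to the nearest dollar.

C$425,269

Annuity factor a(25|0.086) = 10.149630; PV = 41900 × 10.149630 = 425,269.4821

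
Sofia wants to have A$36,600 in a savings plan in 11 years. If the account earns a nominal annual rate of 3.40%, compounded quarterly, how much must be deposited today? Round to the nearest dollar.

A$25,220

i = 0.034/4 = 0.0085 per quarter; n = 11·4 = 44.
Discount factor = (1+0.0085)^(−44) = 0.689065; PV = 36,600 × 0.689065 = 25,219.7846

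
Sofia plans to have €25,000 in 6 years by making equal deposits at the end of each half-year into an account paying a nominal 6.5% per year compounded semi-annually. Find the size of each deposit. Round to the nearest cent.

i = 0.065/2 = 0.0325 per half-year; n = 6·2 = 12.
FV-annuity factor = 14.395285; PMT = 25000 / 14.395285 = 1,736.6797

€1,736.68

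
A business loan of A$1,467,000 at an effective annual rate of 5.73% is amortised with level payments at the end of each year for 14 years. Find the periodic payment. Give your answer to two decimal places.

PMT = 1.467e+06 / ( [1 − (1+0.0573)^(−14)] / 0.0573 ) = 1.467e+06 / 9.452373 = 155,199.1262

A$155,199.13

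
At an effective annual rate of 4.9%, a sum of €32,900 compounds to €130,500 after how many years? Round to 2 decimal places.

28.80 years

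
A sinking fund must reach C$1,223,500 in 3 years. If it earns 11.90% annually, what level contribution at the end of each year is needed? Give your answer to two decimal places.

FV-annuity factor = 3.371161; PMT = 1.2235e+06 / 3.371161 = 362,931.3462

C$362,931.35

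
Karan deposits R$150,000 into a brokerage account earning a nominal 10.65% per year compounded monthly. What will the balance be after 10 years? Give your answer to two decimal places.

Periodic rate i = 0.1065/12 = 0.008875; n = 10 × 12 = 120 periods.
FV = 150,000 × (1 + 0.008875)^120 = 433,086.3512

R$433,086.35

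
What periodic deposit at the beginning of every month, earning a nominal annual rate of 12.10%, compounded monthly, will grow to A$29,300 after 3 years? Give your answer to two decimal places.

With 12 periods per year: i = 0.0100833, n = 36.
PMT = 29300 / ( [(1+0.0100833)^36 − 1] / 0.0100833 × (1+i) ) = 29300 / 43.577974 = 672.3580

A$672.36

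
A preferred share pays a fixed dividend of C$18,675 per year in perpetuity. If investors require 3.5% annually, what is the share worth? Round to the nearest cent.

C$533,571.43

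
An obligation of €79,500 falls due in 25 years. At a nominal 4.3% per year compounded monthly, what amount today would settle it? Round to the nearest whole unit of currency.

With 12 periods per year: i = 0.00358333, n = 300.
PV = FV·(1+i)^(−n) = 79,500 × 0.341954 = 27,185.3568

€27,185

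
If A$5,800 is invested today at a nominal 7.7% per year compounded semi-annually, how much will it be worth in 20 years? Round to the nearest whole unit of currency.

A$26,284

With 2 periods per year: i = 0.0385, n = 40.
FV = 5,800 × (1 + 0.0385)^40 = 26,283.7924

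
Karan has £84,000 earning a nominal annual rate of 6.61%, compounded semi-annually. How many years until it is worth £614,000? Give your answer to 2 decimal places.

30.59 years

Periodic rate i = 0.0661/2 = 0.03305.
(1+i)^n = 614000/84000 = 7.30952, so n = ln 7.30952 / ln 1.03305 = 61.1761 half-years
= 61.1761/2 years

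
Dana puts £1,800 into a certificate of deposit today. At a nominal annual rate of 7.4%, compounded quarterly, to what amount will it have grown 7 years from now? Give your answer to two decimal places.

With 4 periods per year: i = 0.0185, n = 28.
1,800 × (1+0.0185)^28 = 1,800 × 1.670740 = 3,007.3324

£3,007.33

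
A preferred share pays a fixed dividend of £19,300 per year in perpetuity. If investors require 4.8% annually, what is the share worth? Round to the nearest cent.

PV = C/r = 19300/0.048 = 402,083.3333

£402,083.33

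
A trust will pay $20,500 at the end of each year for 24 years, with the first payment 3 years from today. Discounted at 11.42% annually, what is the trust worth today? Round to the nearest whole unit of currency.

PV at t=2 (ordinary 24-year annuity): 20500 × a(24|0.1142) = 20500 × 8.103109 = 166,113.7272
PV₀ = 166,113.7272 / (1+0.1142)^2 = 166,113.7272 / 1.241442 = 133,807.1174

$133,807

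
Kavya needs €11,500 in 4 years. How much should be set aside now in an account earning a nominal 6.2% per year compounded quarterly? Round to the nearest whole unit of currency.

With 4 periods per year: i = 0.0155, n = 16.
PV = 11,500 / (1 + 0.0155)^16 = 11,500 / 1.279024 = 8,991.2277

€8,991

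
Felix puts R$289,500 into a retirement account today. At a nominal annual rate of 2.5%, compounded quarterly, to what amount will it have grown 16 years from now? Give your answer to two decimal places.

i = 0.025/4 = 0.00625 per quarter; n = 16·4 = 64.
289,500 × (1+0.00625)^64 = 289,500 × 1.489969 = 431,345.9693

R$431,345.97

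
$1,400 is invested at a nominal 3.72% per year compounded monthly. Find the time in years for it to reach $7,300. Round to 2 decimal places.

44.46 years

Periodic rate i = 0.0372/12 = 0.0031.
(1+i)^n = 7300/1400 = 5.21429, so n = ln 5.21429 / ln 1.0031 = 533.5356 months
= 533.5356/12 years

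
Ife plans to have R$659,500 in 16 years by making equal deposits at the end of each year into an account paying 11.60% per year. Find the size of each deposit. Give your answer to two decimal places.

FV-annuity factor = 41.287191; PMT = 659500 / 41.287191 = 15,973.4773

R$15,973.48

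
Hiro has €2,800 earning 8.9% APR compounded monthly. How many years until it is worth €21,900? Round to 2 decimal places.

Periodic rate i = 0.089/12 = 0.00741667.
n = ln(21900/2800) / ln(1+0.00741667) = ln(7.82143) / 0.007389 = 278.3576 months
= 278.3576/12 years

23.20 years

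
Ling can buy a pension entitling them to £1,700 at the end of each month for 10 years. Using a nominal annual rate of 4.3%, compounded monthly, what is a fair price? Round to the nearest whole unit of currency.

£165,568

With 12 periods per year: i = 0.00358333, n = 120.
Annuity factor a(120|0.00358333) = 97.392766; PV = 1700 × 97.392766 = 165,567.7018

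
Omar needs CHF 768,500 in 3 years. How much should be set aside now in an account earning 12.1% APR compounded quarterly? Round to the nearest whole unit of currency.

CHF 537,443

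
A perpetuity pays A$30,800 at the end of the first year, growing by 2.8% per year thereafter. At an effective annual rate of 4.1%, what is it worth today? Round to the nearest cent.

PV = PMT / (i − g) = 30800 / (0.041 − 0.028) = 30800 / 0.013000 = 2,369,230.7692

A$2,369,230.77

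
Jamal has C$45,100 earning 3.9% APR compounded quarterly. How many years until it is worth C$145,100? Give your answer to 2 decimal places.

30.11 years

Periodic rate i = 0.039/4 = 0.00975.
n = ln(145100/45100) / ln(1+0.00975) = ln(3.21729) / 0.009703 = 120.4337 quarters
= 120.4337/4 years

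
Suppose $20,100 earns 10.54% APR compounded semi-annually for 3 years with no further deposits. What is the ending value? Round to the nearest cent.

$27,354.19

Periodic rate i = 0.1054/2 = 0.0527; n = 3 × 2 = 6 periods.
FV = PV·(1+i)^n = 20,100 × 1.360905 = 27,354.1860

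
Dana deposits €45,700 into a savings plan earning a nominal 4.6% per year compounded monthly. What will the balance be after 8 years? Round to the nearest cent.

€65,982.84

Periodic rate i = 0.046/12 = 0.00383333; n = 8 × 12 = 96 periods.
45,700 × (1+0.00383333)^96 = 45,700 × 1.443826 = 65,982.8435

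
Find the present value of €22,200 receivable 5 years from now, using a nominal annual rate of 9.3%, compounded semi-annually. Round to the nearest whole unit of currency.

With 2 periods per year: i = 0.0465, n = 10.
Discount factor = (1+0.0465)^(−10) = 0.634757; PV = 22,200 × 0.634757 = 14,091.6111

€14,092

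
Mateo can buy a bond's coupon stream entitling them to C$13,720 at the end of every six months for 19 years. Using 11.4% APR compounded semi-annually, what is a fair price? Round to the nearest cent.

Periodic rate i = 0.114/2 = 0.057; n = 19 × 2 = 38 periods.
Annuity factor a(38|0.057) = 15.409461; PV = 13720 × 15.409461 = 211,417.7989

C$211,417.80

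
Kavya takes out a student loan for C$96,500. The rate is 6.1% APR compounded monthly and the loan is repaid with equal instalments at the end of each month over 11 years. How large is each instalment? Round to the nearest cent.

C$1,005.35

With 12 periods per year: i = 0.00508333, n = 132.
PMT = 96500 / ( [1 − (1+0.00508333)^(−132)] / 0.00508333 ) = 96500 / 95.986870 = 1,005.3458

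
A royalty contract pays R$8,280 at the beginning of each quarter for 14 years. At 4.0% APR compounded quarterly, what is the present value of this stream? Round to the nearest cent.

Periodic rate i = 0.04/4 = 0.01; n = 14 × 4 = 56 periods.
PV = 8280 × [1 − (1+0.01)^(−56)] / 0.01 × (1+i) = 8280 × 43.147192 = 357,258.7511
Payments are at the start of each period, so multiply by (1+i).

R$357,258.75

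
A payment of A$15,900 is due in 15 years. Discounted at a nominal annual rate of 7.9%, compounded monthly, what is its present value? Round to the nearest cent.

With 12 periods per year: i = 0.00658333, n = 180.
PV = FV·(1+i)^(−n) = 15,900 × 0.306936 = 4,880.2805

A$4,880.28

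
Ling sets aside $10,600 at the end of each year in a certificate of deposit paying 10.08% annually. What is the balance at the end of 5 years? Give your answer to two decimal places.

$64,817.20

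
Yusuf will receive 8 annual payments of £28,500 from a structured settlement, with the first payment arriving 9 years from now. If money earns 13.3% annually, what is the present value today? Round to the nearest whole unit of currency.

PV at t=8 (ordinary 8-year annuity): 28500 × a(8|0.133) = 28500 × 4.749885 = 135,371.7356
Discount back 8 years: 135,371.7356 × (1+0.133)^(−8) = 135,371.7356 × 0.368265 = 49,852.7039

£49,853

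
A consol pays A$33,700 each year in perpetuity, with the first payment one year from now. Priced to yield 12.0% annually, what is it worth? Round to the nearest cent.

A$280,833.33

PV = PMT / i = 33700 / 0.12 = 280,833.3333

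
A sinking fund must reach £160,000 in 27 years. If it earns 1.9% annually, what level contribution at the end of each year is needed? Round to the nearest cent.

£4,590.24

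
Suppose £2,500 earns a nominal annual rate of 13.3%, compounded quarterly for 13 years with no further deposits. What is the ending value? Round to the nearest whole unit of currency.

Periodic rate i = 0.133/4 = 0.03325; n = 13 × 4 = 52 periods.
FV = PV·(1+i)^n = 2,500 × 5.478751 = 13,696.8763

£13,697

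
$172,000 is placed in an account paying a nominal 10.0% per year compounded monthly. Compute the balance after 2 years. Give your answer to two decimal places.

Periodic rate i = 0.1/12 = 0.00833333; n = 2 × 12 = 24 periods.
FV = PV·(1+i)^n = 172,000 × 1.220391 = 209,907.2454

$209,907.25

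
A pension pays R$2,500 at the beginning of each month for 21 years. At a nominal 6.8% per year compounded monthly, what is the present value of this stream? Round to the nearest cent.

i = 0.068/12 = 0.00566667 per month; n = 21·12 = 252.
PV = PMT · [1 − (1+i)^(−n)] / i × (1+i) = 2500 · 134.743390 = 336,858.4754
(annuity-due: payments at period start, so ×(1+i).)

R$336,858.48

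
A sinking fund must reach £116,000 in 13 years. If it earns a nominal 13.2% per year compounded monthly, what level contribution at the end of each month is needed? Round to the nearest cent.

Periodic rate i = 0.132/12 = 0.011; n = 13 × 12 = 156 periods.
PMT = 116000 / ( [(1+0.011)^156 − 1] / 0.011 ) = 116000 / 410.033073 = 282.9040

£282.90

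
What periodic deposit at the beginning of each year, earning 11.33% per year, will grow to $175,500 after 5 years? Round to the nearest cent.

$25,146.65

FV-annuity factor × (1+i) = 6.979061; PMT = 175500 / 6.979061 = 25,146.6477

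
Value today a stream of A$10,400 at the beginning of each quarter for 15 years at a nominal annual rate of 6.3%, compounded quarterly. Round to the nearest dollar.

i = 0.063/4 = 0.01575 per quarter; n = 15·4 = 60.
PV = 10400 × [1 − (1+0.01575)^(−60)] / 0.01575 × (1+i) = 10400 × 39.240027 = 408,096.2780
(Beginning-of-period payments → annuity-due factor ×(1+i).)

A$408,096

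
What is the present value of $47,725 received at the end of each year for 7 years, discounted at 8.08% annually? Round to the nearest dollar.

$247,796

PV = 47725 × [1 − (1+0.0808)^(−7)] / 0.0808 = 47725 × 5.192156 = 247,795.6221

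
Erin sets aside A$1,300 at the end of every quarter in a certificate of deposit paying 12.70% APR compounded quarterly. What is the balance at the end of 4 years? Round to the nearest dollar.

Periodic rate i = 0.127/4 = 0.03175; n = 4 × 4 = 16 periods.
FV = 1300 × [(1+0.03175)^16 − 1] / 0.03175 = 1300 × 20.437475 = 26,568.7177

A$26,569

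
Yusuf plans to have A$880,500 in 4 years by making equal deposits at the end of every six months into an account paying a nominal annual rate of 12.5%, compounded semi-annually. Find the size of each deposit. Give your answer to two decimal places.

A$88,167.07

With 2 periods per year: i = 0.0625, n = 8.
FV-annuity factor = 9.986722; PMT = 880500 / 9.986722 = 88,167.0725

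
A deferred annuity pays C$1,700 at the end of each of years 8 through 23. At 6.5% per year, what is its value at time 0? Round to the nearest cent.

Value one period before first payment (t=7): 1700 × [1 − (1+0.065)^(−16)] / 0.065 = 1700 × 9.767764 = 16,605.1991
PV₀ = 16,605.1991 / (1+0.065)^7 = 16,605.1991 / 1.553987 = 10,685.5488

C$10,685.55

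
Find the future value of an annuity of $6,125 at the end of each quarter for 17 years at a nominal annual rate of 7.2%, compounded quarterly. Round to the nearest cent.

$804,398.00

With 4 periods per year: i = 0.018, n = 68.
FV = PMT · [(1+i)^n − 1] / i = 6125 · 131.330285 = 804,397.9976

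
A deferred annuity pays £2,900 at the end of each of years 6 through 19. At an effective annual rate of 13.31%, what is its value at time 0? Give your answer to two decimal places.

Value one period before first payment (t=5): 2900 × [1 − (1+0.1331)^(−14)] / 0.1331 = 2900 × 6.206777 = 17,999.6528
Discount back 5 years: 17,999.6528 × (1+0.1331)^(−5) = 17,999.6528 × 0.535376 = 9,636.5800

£9,636.58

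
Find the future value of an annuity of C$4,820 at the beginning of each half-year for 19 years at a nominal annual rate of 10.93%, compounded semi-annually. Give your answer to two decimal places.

C$609,541.37

With 2 periods per year: i = 0.05465, n = 38.
FV = 4820 × [(1+0.05465)^38 − 1] / 0.05465 × (1+i) = 4820 × 126.460865 = 609,541.3675
(annuity-due: payments at period start, so ×(1+i).)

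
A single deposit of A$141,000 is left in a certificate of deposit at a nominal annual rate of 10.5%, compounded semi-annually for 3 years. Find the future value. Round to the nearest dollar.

With 2 periods per year: i = 0.0525, n = 6.
141,000 × (1+0.0525)^6 = 141,000 × 1.359354 = 191,668.9394

A$191,669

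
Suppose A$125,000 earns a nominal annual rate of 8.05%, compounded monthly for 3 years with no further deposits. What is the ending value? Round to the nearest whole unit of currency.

Periodic rate i = 0.0805/12 = 0.00670833; n = 3 × 12 = 36 periods.
FV = PV·(1+i)^n = 125,000 × 1.272131 = 159,016.3951

A$159,016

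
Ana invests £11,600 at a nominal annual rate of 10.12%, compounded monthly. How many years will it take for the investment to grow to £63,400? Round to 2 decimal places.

Periodic rate i = 0.1012/12 = 0.00843333.
(1+i)^n = 63400/11600 = 5.46552, so n = ln 5.46552 / ln 1.00843 = 202.2463 months
= 202.2463/12 years

16.85 years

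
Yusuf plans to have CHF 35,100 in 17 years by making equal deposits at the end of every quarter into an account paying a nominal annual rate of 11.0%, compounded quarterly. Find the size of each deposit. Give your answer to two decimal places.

CHF 181.22

Periodic rate i = 0.11/4 = 0.0275; n = 17 × 4 = 68 periods.
FV-annuity factor = 193.691420; PMT = 35100 / 193.691420 = 181.2161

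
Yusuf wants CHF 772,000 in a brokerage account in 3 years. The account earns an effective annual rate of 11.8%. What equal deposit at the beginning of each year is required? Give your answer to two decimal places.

CHF 205,028.02

FV-annuity factor × (1+i) = 3.765339; PMT = 772000 / 3.765339 = 205,028.0183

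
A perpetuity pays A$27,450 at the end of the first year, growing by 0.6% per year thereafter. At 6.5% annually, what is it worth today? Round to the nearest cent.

A$465,254.24

PV = PMT / (i − g) = 27450 / (0.065 − 0.006) = 27450 / 0.059000 = 465,254.2373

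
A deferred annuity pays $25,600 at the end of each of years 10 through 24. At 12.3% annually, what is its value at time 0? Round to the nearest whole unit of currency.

PV at t=9 (ordinary 15-year annuity): 25600 × a(15|0.123) = 25600 × 6.703165 = 171,601.0202
PV₀ = 171,601.0202 / (1+0.123)^9 = 171,601.0202 / 2.840651 = 60,409.0574

$60,409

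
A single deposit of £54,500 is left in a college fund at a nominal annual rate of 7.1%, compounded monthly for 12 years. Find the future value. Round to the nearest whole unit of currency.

£127,446

Periodic rate i = 0.071/12 = 0.00591667; n = 12 × 12 = 144 periods.
FV = PV·(1+i)^n = 54,500 × 2.338453 = 127,445.6628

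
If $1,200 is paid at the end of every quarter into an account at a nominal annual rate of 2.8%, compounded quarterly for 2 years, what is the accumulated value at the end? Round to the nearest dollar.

$9,839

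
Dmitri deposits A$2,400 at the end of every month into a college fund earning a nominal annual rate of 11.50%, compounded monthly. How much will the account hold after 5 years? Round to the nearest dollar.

A$193,404

i = 0.115/12 = 0.00958333 per month; n = 5·12 = 60.
FV = 2400 × [(1+0.00958333)^60 − 1] / 0.00958333 = 2400 × 80.584891 = 193,403.7392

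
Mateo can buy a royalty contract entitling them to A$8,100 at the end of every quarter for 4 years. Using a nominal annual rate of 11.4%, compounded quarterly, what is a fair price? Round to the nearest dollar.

With 4 periods per year: i = 0.0285, n = 16.
PV = PMT · [1 − (1+i)^(−n)] / i = 8100 · 12.706363 = 102,921.5393

A$102,922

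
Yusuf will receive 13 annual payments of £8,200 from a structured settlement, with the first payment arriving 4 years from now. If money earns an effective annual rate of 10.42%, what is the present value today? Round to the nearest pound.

£42,339

Value one period before first payment (t=3): 8200 × [1 − (1+0.1042)^(−13)] / 0.1042 = 8200 × 6.951405 = 57,001.5249
Discount back 3 years: 57,001.5249 × (1+0.1042)^(−3) = 57,001.5249 × 0.742774 = 42,339.2583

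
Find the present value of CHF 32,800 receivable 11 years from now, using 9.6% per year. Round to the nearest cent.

CHF 11,966.24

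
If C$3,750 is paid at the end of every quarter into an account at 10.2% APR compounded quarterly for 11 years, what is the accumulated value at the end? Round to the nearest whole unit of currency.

C$298,249

With 4 periods per year: i = 0.0255, n = 44.
Accumulation factor s(44|0.0255) = 79.533069; FV = 3750 × 79.533069 = 298,249.0093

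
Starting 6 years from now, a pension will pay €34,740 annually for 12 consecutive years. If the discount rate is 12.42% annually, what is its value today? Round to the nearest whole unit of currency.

€117,546

PV at t=5 (ordinary 12-year annuity): 34740 × a(12|0.1242) = 34740 × 6.075673 = 211,068.8850
Discount back 5 years: 211,068.8850 × (1+0.1242)^(−5) = 211,068.8850 × 0.556906 = 117,545.5821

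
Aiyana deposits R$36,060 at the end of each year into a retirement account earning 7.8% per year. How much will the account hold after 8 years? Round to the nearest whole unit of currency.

R$380,796

FV = 36060 × [(1+0.078)^8 − 1] / 0.078 = 36060 × 10.560078 = 380,796.4178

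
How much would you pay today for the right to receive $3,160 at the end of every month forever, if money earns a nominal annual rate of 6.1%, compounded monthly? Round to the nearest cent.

$621,639.34

Periodic rate i = 0.061/12 = 0.00508333.
PV = C/r = 3160/0.00508333 = 621,639.3443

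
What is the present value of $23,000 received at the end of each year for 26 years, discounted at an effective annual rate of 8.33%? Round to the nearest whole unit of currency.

Annuity factor a(26|0.0833) = 10.505505; PV = 23000 × 10.505505 = 241,626.6128

$241,627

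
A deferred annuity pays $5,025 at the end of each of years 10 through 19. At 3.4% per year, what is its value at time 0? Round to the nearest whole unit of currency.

Value one period before first payment (t=9): 5025 × [1 − (1+0.034)^(−10)] / 0.034 = 5025 × 8.358682 = 42,002.3773
PV₀ = 42,002.3773 / (1+0.034)^9 = 42,002.3773 / 1.351092 = 31,087.7309

$31,088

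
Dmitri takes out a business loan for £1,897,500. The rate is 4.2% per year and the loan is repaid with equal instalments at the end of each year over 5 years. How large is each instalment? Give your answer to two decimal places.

PMT = 1.8975e+06 / ( [1 − (1+0.042)^(−5)] / 0.042 ) = 1.8975e+06 / 4.426920 = 428,627.5619

£428,627.56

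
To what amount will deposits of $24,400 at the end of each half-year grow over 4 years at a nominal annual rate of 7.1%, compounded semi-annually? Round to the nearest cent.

$221,254.23

Periodic rate i = 0.071/2 = 0.0355; n = 4 × 2 = 8 periods.
FV = 24400 × [(1+0.0355)^8 − 1] / 0.0355 = 24400 × 9.067796 = 221,254.2287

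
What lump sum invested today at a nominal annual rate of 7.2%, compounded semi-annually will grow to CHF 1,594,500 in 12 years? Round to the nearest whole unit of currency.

i = 0.072/2 = 0.036 per half-year; n = 12·2 = 24.
Discount factor = (1+0.036)^(−24) = 0.427923; PV = 1,594,500 × 0.427923 = 682,323.6015

CHF 682,324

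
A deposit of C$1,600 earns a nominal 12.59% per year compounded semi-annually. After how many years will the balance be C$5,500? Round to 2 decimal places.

10.11 years

Periodic rate i = 0.1259/2 = 0.06295.
n = ln(5500/1600) / ln(1+0.06295) = ln(3.43750) / 0.061048 = 20.2258 half-years
= 20.2258/2 years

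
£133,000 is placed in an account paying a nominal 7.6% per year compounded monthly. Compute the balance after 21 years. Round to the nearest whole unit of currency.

£652,830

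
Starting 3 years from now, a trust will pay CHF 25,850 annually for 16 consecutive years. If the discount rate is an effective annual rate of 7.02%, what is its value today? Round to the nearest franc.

CHF 212,928

Value one period before first payment (t=2): 25850 × [1 − (1+0.0702)^(−16)] / 0.0702 = 25850 × 9.434143 = 243,872.5943
Discount back 2 years: 243,872.5943 × (1+0.0702)^(−2) = 243,872.5943 × 0.873112 = 212,928.1619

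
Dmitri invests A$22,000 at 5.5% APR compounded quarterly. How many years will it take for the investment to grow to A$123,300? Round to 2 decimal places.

31.55 years

Periodic rate i = 0.055/4 = 0.01375.
(1+i)^n = 123300/22000 = 5.60455, so n = ln 5.60455 / ln 1.01375 = 126.2110 quarters
= 126.2110/4 years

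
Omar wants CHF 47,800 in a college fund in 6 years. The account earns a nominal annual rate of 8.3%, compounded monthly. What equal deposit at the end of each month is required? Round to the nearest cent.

Periodic rate i = 0.083/12 = 0.00691667; n = 6 × 12 = 72 periods.
PMT = 47800 / ( [(1+0.00691667)^72 − 1] / 0.00691667 ) = 47800 / 92.907282 = 514.4914

CHF 514.49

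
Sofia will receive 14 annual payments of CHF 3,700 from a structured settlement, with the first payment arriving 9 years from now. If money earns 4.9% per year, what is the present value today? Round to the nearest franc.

PV at t=8 (ordinary 14-year annuity): 3700 × a(14|0.049) = 3700 × 9.962234 = 36,860.2654
Discount back 8 years: 36,860.2654 × (1+0.049)^(−8) = 36,860.2654 × 0.682018 = 25,139.3794

CHF 25,139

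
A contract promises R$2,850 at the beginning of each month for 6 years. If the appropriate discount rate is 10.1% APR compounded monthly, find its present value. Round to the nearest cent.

R$154,712.54

With 12 periods per year: i = 0.00841667, n = 72.
PV = 2850 × [1 − (1+0.00841667)^(−72)] / 0.00841667 × (1+i) = 2850 × 54.285103 = 154,712.5436
Payments are at the start of each period, so multiply by (1+i).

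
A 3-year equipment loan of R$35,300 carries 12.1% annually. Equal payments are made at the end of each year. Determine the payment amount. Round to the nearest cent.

R$14,722.38

PMT = 35300 / ( [1 − (1+0.121)^(−3)] / 0.121 ) = 35300 / 2.397710 = 14,722.3811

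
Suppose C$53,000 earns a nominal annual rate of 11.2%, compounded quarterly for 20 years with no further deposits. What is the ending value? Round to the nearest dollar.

C$482,753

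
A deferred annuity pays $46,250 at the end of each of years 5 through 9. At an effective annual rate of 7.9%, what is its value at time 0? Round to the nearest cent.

PV at t=4 (ordinary 5-year annuity): 46250 × a(5|0.079) = 46250 × 4.003255 = 185,150.5663
PV₀ = 185,150.5663 / (1+0.079)^4 = 185,150.5663 / 1.355457 = 136,596.4039

$136,596.40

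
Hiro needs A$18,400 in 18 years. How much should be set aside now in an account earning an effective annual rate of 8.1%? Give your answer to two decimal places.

PV = 18,400 / (1 + 0.081)^18 = 18,400 / 4.063147 = 4,528.5100

A$4,528.51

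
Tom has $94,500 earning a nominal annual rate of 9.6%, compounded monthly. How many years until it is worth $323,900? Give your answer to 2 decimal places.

Periodic rate i = 0.096/12 = 0.008.
n = ln(323900/94500) / ln(1+0.008) = ln(3.42751) / 0.007968 = 154.5945 months
= 154.5945/12 years

12.88 years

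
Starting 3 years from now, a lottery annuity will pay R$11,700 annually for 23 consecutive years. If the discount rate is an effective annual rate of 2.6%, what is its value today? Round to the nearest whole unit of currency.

Value one period before first payment (t=2): 11700 × [1 − (1+0.026)^(−23)] / 0.026 = 11700 × 17.148893 = 200,642.0517
Discount back 2 years: 200,642.0517 × (1+0.026)^(−2) = 200,642.0517 × 0.949960 = 190,601.9057

R$190,602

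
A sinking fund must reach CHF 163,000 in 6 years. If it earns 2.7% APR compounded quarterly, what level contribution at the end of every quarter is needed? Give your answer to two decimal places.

i = 0.027/4 = 0.00675 per quarter; n = 6·4 = 24.
FV-annuity factor = 25.958577; PMT = 163000 / 25.958577 = 6,279.2349

CHF 6,279.23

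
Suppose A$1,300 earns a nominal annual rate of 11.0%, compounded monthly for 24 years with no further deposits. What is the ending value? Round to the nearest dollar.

A$17,999

With 12 periods per year: i = 0.00916667, n = 288.
FV = 1,300 × (1 + 0.00916667)^288 = 17,999.3870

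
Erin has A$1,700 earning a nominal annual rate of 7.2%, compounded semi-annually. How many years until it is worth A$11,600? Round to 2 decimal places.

27.15 years

Periodic rate i = 0.072/2 = 0.036.
n = ln(11600/1700) / ln(1+0.036) = ln(6.82353) / 0.035367 = 54.2983 half-years
= 54.2983/2 years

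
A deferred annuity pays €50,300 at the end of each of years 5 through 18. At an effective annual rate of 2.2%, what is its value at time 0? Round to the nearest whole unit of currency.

PV at t=4 (ordinary 14-year annuity): 50300 × a(14|0.022) = 50300 × 11.937573 = 600,459.9392
PV₀ = 600,459.9392 / (1+0.022)^4 = 600,459.9392 / 1.090947 = 550,402.5721

€550,403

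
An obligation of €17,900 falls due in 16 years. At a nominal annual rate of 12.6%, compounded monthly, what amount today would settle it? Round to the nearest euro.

With 12 periods per year: i = 0.0105, n = 192.
PV = FV·(1+i)^(−n) = 17,900 × 0.134594 = 2,409.2397

€2,409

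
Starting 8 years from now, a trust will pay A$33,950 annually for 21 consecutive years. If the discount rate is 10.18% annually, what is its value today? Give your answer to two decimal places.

Value one period before first payment (t=7): 33950 × [1 − (1+0.1018)^(−21)] / 0.1018 = 33950 × 8.540574 = 289,952.4965
PV₀ = 289,952.4965 / (1+0.1018)^7 = 289,952.4965 / 1.971149 = 147,098.2399

A$147,098.24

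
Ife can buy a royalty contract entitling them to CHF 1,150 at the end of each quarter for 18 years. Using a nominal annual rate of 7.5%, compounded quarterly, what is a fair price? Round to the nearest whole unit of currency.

i = 0.075/4 = 0.01875 per quarter; n = 18·4 = 72.
PV = 1150 × [1 − (1+0.01875)^(−72)] / 0.01875 = 1150 × 39.333271 = 45,233.2619

CHF 45,233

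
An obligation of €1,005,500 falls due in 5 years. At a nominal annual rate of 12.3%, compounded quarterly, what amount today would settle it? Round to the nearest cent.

i = 0.123/4 = 0.03075 per quarter; n = 5·4 = 20.
Discount factor = (1+0.03075)^(−20) = 0.545674; PV = 1,005,500 × 0.545674 = 548,675.0419

€548,675.04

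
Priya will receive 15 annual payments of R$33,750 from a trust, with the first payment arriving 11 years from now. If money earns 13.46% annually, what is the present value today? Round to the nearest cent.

R$60,255.39

PV at t=10 (ordinary 15-year annuity): 33750 × a(15|0.1346) = 33750 × 6.311751 = 213,021.6093
Discount back 10 years: 213,021.6093 × (1+0.1346)^(−10) = 213,021.6093 × 0.282860 = 60,255.3855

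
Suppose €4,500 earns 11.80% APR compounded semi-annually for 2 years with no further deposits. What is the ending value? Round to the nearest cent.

i = 0.118/2 = 0.059 per half-year; n = 2·2 = 4.
4,500 × (1+0.059)^4 = 4,500 × 1.257720 = 5,659.7384

€5,659.74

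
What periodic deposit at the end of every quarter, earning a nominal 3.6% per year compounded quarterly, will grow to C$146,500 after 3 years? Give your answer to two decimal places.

C$11,615.75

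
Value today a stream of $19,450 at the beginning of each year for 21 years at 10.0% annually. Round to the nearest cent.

$185,038.81

Annuity factor a(21|0.1) × (1+i) = 9.513564; PV = 19450 × 9.513564 = 185,038.8143
Payments are at the start of each period, so multiply by (1+i).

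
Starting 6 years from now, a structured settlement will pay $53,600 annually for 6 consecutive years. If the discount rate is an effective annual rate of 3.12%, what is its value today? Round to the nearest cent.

$248,027.02

PV at t=5 (ordinary 6-year annuity): 53600 × a(6|0.0312) = 53600 × 5.395712 = 289,210.1461
PV₀ = 289,210.1461 / (1+0.0312)^5 = 289,210.1461 / 1.166043 = 248,027.0244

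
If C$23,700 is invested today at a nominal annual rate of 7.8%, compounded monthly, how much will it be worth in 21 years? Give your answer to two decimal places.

i = 0.078/12 = 0.0065 per month; n = 21·12 = 252.
23,700 × (1+0.0065)^252 = 23,700 × 5.117671 = 121,288.8032

C$121,288.80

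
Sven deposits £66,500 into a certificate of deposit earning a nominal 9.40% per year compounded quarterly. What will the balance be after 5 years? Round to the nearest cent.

£105,822.64

i = 0.094/4 = 0.0235 per quarter; n = 5·4 = 20.
FV = PV·(1+i)^n = 66,500 × 1.591318 = 105,822.6384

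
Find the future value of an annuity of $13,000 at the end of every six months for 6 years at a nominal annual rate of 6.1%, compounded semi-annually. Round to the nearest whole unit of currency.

$185,021

i = 0.061/2 = 0.0305 per half-year; n = 6·2 = 12.
FV = PMT · [(1+i)^n − 1] / i = 13000 · 14.232410 = 185,021.3281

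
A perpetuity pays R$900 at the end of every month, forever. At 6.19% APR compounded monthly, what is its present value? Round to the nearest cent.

R$174,474.96

Periodic rate i = 0.0619/12 = 0.00515833.
PV = C/r = 900/0.00515833 = 174,474.9596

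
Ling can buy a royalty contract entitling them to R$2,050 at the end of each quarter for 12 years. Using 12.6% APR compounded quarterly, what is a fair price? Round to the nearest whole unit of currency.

Periodic rate i = 0.126/4 = 0.0315; n = 12 × 4 = 48 periods.
PV = PMT · [1 − (1+i)^(−n)] / i = 2050 · 24.581855 = 50,392.8026

R$50,393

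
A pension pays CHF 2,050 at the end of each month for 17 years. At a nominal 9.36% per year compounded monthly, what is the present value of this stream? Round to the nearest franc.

CHF 208,957

With 12 periods per year: i = 0.0078, n = 204.
Annuity factor a(204|0.0078) = 101.930464; PV = 2050 × 101.930464 = 208,957.4508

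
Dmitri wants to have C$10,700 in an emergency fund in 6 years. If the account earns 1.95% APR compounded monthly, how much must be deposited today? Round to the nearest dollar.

C$9,519

Periodic rate i = 0.0195/12 = 0.001625; n = 6 × 12 = 72 periods.
Discount factor = (1+0.001625)^(−72) = 0.889670; PV = 10,700 × 0.889670 = 9,519.4655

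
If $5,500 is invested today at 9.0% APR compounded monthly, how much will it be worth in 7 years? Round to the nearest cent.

Periodic rate i = 0.09/12 = 0.0075; n = 7 × 12 = 84 periods.
FV = 5,500 × (1 + 0.0075)^84 = 10,302.6108

$10,302.61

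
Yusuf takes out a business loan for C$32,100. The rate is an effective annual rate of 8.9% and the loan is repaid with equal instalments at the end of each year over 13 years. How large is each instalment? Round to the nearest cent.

C$4,264.63

PMT = 32100 / ( [1 − (1+0.089)^(−13)] / 0.089 ) = 32100 / 7.527034 = 4,264.6278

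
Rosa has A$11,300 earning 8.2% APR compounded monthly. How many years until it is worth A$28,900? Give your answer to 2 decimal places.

Periodic rate i = 0.082/12 = 0.00683333.
(1+i)^n = 28900/11300 = 2.55752, so n = ln 2.55752 / ln 1.00683 = 137.8893 months
= 137.8893/12 years

11.49 years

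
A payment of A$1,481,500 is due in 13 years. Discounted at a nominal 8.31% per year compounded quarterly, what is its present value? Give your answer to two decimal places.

A$508,557.84

i = 0.0831/4 = 0.020775 per quarter; n = 13·4 = 52.
PV = FV·(1+i)^(−n) = 1,481,500 × 0.343272 = 508,557.8352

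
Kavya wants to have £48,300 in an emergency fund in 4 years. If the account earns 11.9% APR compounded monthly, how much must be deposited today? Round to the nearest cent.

£30,077.47

i = 0.119/12 = 0.00991667 per month; n = 4·12 = 48.
PV = 48,300 / (1 + 0.00991667)^48 = 48,300 / 1.605853 = 30,077.4656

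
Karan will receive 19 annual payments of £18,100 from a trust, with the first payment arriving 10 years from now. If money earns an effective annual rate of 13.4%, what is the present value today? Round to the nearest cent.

Value one period before first payment (t=9): 18100 × [1 − (1+0.134)^(−19)] / 0.134 = 18100 × 6.778386 = 122,688.7790
PV₀ = 122,688.7790 / (1+0.134)^9 = 122,688.7790 / 3.101112 = 39,562.8303

£39,562.83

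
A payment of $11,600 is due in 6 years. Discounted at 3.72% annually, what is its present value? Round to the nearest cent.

$9,317.15

PV = 11,600 / (1 + 0.0372)^6 = 11,600 / 1.245016 = 9,317.1469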